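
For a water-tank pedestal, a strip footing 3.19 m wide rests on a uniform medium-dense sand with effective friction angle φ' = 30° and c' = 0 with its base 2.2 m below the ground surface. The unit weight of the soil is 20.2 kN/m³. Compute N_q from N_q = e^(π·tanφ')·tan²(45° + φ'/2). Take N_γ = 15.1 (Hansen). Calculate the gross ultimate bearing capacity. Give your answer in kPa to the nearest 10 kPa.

q_ult ≈ 1300 kPa

tan30° = 0.5774, so N_q = e^(π×0.5774)·tan²(60°) = 6.134 × 3.0 = 18.4.
Effective surcharge at the founding depth q = γ·D_f = 20.2 × 2.2 = 44.44 kPa.
q_ult = q·N_q + 0.5·γ·B·N_γ
     = 44.44 × 18.401 + 0.5 × 20.2 × 3.19 × 15.1
     = 817.75 + 486.51 = 1304.3 kPa.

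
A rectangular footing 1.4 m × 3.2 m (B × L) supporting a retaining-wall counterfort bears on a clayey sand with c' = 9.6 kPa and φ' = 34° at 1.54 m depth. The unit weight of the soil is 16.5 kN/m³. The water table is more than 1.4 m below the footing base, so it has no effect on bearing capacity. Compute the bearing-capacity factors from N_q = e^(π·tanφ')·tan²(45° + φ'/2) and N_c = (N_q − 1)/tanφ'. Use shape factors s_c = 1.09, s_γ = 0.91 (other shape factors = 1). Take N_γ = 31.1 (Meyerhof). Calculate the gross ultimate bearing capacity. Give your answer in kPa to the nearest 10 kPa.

q_ult ≈ 1520 kPa

tan34° = 0.6745, so N_q = e^(π×0.6745)·tan²(62°) = 8.323 × 3.537 = 29.44.
N_c = (29.44 − 1)/tan34° = 42.16.
Effective surcharge at the founding depth q = γ·D_f = 16.5 × 1.54 = 25.41 kPa.
q_ult = c·N_c·s_c + q·N_q + 0.5·γ·B·N_γ·s_γ
     = 9.6 × 42.164 × 1.09 + 25.41 × 29.44 + 0.5 × 16.5 × 1.4 × 31.1 × 0.91
     = 441.2 + 748.07 + 326.88 = 1516.1 kPa.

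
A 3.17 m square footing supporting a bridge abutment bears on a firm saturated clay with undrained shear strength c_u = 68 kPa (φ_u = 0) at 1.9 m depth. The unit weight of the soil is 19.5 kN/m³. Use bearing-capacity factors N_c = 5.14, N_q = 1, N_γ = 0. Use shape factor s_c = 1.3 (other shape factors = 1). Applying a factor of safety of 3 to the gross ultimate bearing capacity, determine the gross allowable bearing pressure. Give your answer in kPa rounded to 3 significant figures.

Effective surcharge at the founding depth q = γ·D_f = 19.5 × 1.9 = 37.05 kPa.
q_ult = c·N_c·s_c + q·N_q
     = 68 × 5.14 × 1.3 + 37.05 × 1
     = 454.38 + 37.05 = 491.43 kPa.
q_all = q_ult / FS = 491.43 / 3 = 163.81 kPa.

q_all ≈ 164 kPa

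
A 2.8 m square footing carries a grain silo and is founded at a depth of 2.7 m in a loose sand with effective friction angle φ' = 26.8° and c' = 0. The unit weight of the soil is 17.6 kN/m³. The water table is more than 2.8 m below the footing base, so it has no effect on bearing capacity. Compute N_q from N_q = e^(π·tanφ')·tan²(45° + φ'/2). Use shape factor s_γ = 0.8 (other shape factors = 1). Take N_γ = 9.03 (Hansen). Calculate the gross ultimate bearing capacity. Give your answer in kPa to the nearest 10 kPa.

tan26.8° = 0.5051, so N_q = e^(π×0.5051)·tan²(58.4°) = 4.889 × 2.642 = 12.92.
q = γ·D_f = 17.6 × 2.7 = 47.52 kPa.
q·N_q = 47.52 × 12.917 = 613.81 kPa
0.5·γ·B·N_γ·s_γ = 0.5 × 17.6 × 2.8 × 9.03 × 0.8 = 178 kPa
q_ult = 613.81 + 178 = 791.81 kPa.

q_ult ≈ 790 kPa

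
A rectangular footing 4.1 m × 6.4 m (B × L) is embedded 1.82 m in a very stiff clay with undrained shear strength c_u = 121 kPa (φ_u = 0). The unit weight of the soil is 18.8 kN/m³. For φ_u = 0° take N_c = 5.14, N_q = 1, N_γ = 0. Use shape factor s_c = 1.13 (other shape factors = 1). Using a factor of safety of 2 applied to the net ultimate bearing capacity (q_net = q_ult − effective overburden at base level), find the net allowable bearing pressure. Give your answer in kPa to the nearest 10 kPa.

q = γ·D_f = 18.8 × 1.82 = 34.216 kPa.
c·N_c·s_c = 121 × 5.14 × 1.13 = 702.79 kPa
q·N_q = 34.216 × 1 = 34.216 kPa
q_ult = 702.79 + 34.216 = 737.01 kPa.
Net ultimate: q_net = 737.01 − 34.216 = 702.79 kPa.
q_all(net) = 702.79 / 2 = 351.4 kPa.

q_all(net) ≈ 350 kPa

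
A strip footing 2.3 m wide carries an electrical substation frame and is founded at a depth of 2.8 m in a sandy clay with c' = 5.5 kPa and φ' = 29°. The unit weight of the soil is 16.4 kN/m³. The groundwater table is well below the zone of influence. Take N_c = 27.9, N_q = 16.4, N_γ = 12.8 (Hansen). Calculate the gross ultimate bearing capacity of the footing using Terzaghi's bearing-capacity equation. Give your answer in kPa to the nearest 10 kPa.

Overburden at base level: q = 16.4 × 2.8 = 45.92 kPa.
Cohesion term c·N_c = 5.5 × 27.9 = 153.45 kPa; surcharge term q·N_q = 45.92 × 16.4 = 753.09 kPa; self-weight term 0.5·γ·B·N_γ = 0.5 × 16.4 × 2.3 × 12.8 = 241.41 kPa.
q_ult = 153.45 + 753.09 + 241.41 = 1147.9 kPa.

q_ult ≈ 1150 kPa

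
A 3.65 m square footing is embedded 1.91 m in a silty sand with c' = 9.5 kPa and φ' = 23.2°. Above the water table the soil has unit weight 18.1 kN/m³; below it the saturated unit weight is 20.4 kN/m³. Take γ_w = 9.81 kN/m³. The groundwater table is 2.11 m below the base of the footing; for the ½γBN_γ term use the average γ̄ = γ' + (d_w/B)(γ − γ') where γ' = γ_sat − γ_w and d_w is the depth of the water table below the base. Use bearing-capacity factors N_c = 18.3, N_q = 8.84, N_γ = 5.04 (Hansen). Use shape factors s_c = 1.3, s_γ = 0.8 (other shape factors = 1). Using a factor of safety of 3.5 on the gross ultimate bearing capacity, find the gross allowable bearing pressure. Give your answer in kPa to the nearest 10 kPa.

Effective surcharge at the founding depth q = γ·D_f = 18.1 × 1.91 = 34.571 kPa.
With d_w = 2.11 m < B, γ̄ = 10.59 + (2.11/3.65) × (18.1 − 10.59) = 14.931 kN/m³.
q_ult = c·N_c·s_c + q·N_q + 0.5·γ·B·N_γ·s_γ
     = 9.5 × 18.3 × 1.3 + 34.571 × 8.84 + 0.5 × 14.931 × 3.65 × 5.04 × 0.8
     = 226 + 305.61 + 109.87 = 641.48 kPa.
q_all = 641.48 / 3.5 = 183.28 kPa.

q_all ≈ 180 kPa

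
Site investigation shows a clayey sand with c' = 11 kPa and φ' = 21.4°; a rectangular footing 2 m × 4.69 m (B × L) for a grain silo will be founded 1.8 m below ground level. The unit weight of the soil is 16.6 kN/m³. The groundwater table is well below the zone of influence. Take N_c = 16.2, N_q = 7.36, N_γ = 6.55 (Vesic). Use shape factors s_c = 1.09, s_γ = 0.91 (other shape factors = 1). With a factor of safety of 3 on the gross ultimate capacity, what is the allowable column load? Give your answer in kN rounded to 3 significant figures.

Overburden at base level: q = 16.6 × 1.8 = 29.88 kPa.
Cohesion term c·N_c·s_c = 11 × 16.2 × 1.09 = 194.24 kPa; surcharge term q·N_q = 29.88 × 7.36 = 219.92 kPa; self-weight term 0.5·γ·B·N_γ·s_γ = 0.5 × 16.6 × 2 × 6.55 × 0.91 = 98.944 kPa.
q_ult = 194.24 + 219.92 + 98.944 = 513.1 kPa.
Gross allowable pressure q_all = 513.1 / 3 = 171.03 kPa.
Footing area = 9.38 m², so allowable column load = 171.03 × 9.38 = 1604.3 kN.

P_all ≈ 1600 kN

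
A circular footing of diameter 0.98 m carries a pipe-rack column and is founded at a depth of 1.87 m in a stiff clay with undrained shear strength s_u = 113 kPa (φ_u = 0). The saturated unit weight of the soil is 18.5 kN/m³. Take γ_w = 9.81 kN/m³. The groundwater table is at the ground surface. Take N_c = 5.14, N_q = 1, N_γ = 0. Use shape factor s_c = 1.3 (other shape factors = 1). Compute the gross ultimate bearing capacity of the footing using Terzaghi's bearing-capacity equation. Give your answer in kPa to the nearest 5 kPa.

q_ult ≈ 770 kPa

With the water table at the surface the whole profile is submerged: γ' = 18.5 − 9.81 = 8.69 kN/m³, so q = γ'·D_f = 16.25 kPa.
q_ult = c·N_c·s_c + q·N_q
     = 113 × 5.14 × 1.3 + 16.25 × 1
     = 755.07 + 16.25 = 771.32 kPa.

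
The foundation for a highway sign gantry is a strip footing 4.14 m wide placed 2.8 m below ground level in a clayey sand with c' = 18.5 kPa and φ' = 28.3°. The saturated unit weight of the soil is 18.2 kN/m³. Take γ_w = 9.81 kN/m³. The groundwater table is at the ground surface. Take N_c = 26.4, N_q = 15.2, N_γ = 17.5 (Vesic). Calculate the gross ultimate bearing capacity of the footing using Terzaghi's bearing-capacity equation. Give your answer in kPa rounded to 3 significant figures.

Water table at ground surface, so effective unit weight γ' = 18.2 − 9.81 = 8.39 kN/m³ is used throughout; overburden q = 8.39 × 2.8 = 23.492 kPa; the same γ' applies in the ½γBN_γ term.
Cohesion term c·N_c = 18.5 × 26.4 = 488.4 kPa; surcharge term q·N_q = 23.492 × 15.2 = 357.08 kPa; self-weight term 0.5·γ·B·N_γ = 0.5 × 8.39 × 4.14 × 17.5 = 303.93 kPa.
q_ult = 488.4 + 357.08 + 303.93 = 1149.4 kPa.

q_ult ≈ 1150 kPa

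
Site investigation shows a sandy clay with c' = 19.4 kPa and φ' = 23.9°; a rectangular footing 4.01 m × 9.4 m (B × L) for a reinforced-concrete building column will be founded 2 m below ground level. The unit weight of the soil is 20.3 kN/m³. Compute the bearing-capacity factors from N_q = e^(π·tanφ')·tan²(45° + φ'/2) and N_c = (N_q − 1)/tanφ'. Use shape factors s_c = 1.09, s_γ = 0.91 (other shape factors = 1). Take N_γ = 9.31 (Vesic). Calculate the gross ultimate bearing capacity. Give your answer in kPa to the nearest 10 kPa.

tan23.9° = 0.4431, so N_q = e^(π×0.4431)·tan²(56.95°) = 4.024 × 2.362 = 9.5.
N_c = (9.5 − 1)/tan23.9° = 19.19.
Overburden at base level: q = 20.3 × 2 = 40.6 kPa.
Cohesion term c·N_c·s_c = 19.4 × 19.191 × 1.09 = 405.81 kPa; surcharge term q·N_q = 40.6 × 9.5042 = 385.87 kPa; self-weight term 0.5·γ·B·N_γ·s_γ = 0.5 × 20.3 × 4.01 × 9.31 × 0.91 = 344.83 kPa.
q_ult = 405.81 + 385.87 + 344.83 = 1136.5 kPa.

q_ult ≈ 1140 kPa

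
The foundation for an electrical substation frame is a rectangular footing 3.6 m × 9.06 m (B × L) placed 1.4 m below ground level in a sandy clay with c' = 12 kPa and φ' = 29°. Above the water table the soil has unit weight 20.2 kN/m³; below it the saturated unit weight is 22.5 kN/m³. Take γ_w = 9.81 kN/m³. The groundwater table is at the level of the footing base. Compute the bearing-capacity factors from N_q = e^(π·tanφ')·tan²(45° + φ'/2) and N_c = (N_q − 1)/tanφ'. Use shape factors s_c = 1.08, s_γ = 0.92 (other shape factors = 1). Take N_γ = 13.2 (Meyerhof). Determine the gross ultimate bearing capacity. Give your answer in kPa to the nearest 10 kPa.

q_ult ≈ 1100 kPa

tan29° = 0.5543, so N_q = e^(π×0.5543)·tan²(59.5°) = 5.705 × 2.882 = 16.44.
N_c = (16.44 − 1)/tan29° = 27.86.
q = γ·D_f = 20.2 × 1.4 = 28.28 kPa.
For the ½γBN_γ term take γ' = 22.5 − 9.81 = 12.69 kN/m³ (soil below base is submerged).
c·N_c·s_c = 12 × 27.86 × 1.08 = 361.07 kPa
q·N_q = 28.28 × 16.443 = 465.02 kPa
0.5·γ·B·N_γ·s_γ = 0.5 × 12.69 × 3.6 × 13.2 × 0.92 = 277.39 kPa
q_ult = 361.07 + 465.02 + 277.39 = 1103.5 kPa.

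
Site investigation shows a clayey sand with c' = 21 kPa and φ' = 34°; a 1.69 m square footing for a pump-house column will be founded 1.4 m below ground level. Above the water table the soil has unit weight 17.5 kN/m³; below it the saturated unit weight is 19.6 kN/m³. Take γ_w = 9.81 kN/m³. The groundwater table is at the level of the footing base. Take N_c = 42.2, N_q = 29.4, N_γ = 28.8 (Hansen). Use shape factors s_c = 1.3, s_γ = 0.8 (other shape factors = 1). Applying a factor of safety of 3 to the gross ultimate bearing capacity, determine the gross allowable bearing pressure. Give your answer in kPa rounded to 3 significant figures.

Overburden at base level: q = 17.5 × 1.4 = 24.5 kPa.
Below the base the soil is submerged, so the ½γBN_γ term uses γ' = 19.6 − 9.81 = 9.79 kN/m³.
Cohesion term c·N_c·s_c = 21 × 42.2 × 1.3 = 1152.1 kPa; surcharge term q·N_q = 24.5 × 29.4 = 720.3 kPa; self-weight term 0.5·γ·B·N_γ·s_γ = 0.5 × 9.79 × 1.69 × 28.8 × 0.8 = 190.6 kPa.
q_ult = 1152.1 + 720.3 + 190.6 = 2063 kPa.
q_all = q_ult / FS = 2063 / 3 = 687.65 kPa.

q_all ≈ 688 kPa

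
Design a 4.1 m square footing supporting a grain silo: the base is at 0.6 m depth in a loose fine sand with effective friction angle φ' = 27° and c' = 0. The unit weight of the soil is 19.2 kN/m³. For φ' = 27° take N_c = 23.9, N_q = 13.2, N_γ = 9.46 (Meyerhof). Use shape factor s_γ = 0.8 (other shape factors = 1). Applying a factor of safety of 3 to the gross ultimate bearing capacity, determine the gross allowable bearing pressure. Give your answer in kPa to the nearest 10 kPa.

q = γ·D_f = 19.2 × 0.6 = 11.52 kPa.
q·N_q = 11.52 × 13.2 = 152.06 kPa
0.5·γ·B·N_γ·s_γ = 0.5 × 19.2 × 4.1 × 9.46 × 0.8 = 297.88 kPa
q_ult = 152.06 + 297.88 = 449.94 kPa.
q_all = q_ult / FS = 449.94 / 3 = 149.98 kPa.

q_all ≈ 150 kPa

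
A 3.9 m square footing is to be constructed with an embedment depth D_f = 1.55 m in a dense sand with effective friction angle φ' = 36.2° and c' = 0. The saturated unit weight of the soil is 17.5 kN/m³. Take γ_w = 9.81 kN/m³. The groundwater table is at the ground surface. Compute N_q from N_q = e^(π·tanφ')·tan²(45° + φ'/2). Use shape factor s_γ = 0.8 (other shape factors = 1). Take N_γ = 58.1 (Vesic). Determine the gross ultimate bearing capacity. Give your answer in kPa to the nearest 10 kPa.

tan36.2° = 0.7319, so N_q = e^(π×0.7319)·tan²(63.1°) = 9.967 × 3.885 = 38.73.
γ' = 17.5 − 9.81 = 7.69 kN/m³ (submerged throughout). q = 7.69 × 1.55 = 11.919 kPa; the same γ' applies in the ½γBN_γ term.
q·N_q = 11.919 × 38.725 = 461.58 kPa
0.5·γ·B·N_γ·s_γ = 0.5 × 7.69 × 3.9 × 58.1 × 0.8 = 696.99 kPa
q_ult = 461.58 + 696.99 = 1158.6 kPa.

q_ult ≈ 1160 kPa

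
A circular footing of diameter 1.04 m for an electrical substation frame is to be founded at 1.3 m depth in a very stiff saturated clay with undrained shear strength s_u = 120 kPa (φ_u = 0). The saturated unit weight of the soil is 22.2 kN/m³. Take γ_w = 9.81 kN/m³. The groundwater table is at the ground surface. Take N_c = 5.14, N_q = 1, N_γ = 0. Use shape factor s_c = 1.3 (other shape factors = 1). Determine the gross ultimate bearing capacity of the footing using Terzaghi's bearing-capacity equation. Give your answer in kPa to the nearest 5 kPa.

q_ult ≈ 820 kPa

Water table at ground surface, so effective unit weight γ' = 22.2 − 9.81 = 12.39 kN/m³ is used throughout; overburden q = 12.39 × 1.3 = 16.107 kPa.
Cohesion term c·N_c·s_c = 120 × 5.14 × 1.3 = 801.84 kPa; surcharge term q·N_q = 16.107 × 1 = 16.107 kPa.
q_ult = 801.84 + 16.107 = 817.95 kPa.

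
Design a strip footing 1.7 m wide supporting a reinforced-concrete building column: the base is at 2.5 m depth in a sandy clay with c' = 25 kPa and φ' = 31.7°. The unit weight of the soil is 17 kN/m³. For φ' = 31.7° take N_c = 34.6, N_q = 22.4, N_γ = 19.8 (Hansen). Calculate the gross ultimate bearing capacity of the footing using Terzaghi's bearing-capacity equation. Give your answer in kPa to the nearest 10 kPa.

Overburden at base level: q = 17 × 2.5 = 42.5 kPa.
Cohesion term c·N_c = 25 × 34.6 = 865 kPa; surcharge term q·N_q = 42.5 × 22.4 = 952 kPa; self-weight term 0.5·γ·B·N_γ = 0.5 × 17 × 1.7 × 19.8 = 286.11 kPa.
q_ult = 865 + 952 + 286.11 = 2103.1 kPa.

q_ult ≈ 2100 kPa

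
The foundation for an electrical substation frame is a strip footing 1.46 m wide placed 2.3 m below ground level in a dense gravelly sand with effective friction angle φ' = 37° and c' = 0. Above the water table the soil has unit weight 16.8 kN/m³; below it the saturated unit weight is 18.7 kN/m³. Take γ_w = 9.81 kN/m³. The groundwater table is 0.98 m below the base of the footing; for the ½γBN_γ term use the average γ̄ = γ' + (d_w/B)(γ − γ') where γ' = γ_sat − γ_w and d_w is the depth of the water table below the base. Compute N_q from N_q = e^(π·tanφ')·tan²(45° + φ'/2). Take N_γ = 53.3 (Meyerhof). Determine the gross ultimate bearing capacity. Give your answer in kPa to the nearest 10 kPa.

tan37° = 0.7536, so N_q = e^(π×0.7536)·tan²(63.5°) = 10.669 × 4.023 = 42.92.
Overburden at base level: q = 16.8 × 2.3 = 38.64 kPa.
The water table is 0.98 m below the base (< B = 1.46 m), so the ½γBN_γ term uses γ̄ = γ' + (d_w/B)(γ − γ') = 8.89 + (0.98/1.46)(16.8 − 8.89) = 14.199 kN/m³.
Surcharge term q·N_q = 38.64 × 42.92 = 1658.4 kPa; self-weight term 0.5·γ·B·N_γ = 0.5 × 14.199 × 1.46 × 53.3 = 552.49 kPa.
q_ult = 1658.4 + 552.49 = 2210.9 kPa.

q_ult ≈ 2210 kPa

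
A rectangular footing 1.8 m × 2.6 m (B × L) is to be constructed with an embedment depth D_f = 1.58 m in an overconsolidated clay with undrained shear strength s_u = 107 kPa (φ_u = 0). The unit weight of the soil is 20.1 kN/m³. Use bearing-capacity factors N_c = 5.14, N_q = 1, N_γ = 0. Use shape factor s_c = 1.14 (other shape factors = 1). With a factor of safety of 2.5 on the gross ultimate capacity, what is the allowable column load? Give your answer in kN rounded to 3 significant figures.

P_all ≈ 1230 kN

q = γ·D_f = 20.1 × 1.58 = 31.758 kPa.
c·N_c·s_c = 107 × 5.14 × 1.14 = 626.98 kPa
q·N_q = 31.758 × 1 = 31.758 kPa
q_ult = 626.98 + 31.758 = 658.74 kPa.
Gross allowable pressure q_all = 658.74 / 2.5 = 263.49 kPa.
Footing area = 4.68 m², so allowable column load = 263.49 × 4.68 = 1233.2 kN.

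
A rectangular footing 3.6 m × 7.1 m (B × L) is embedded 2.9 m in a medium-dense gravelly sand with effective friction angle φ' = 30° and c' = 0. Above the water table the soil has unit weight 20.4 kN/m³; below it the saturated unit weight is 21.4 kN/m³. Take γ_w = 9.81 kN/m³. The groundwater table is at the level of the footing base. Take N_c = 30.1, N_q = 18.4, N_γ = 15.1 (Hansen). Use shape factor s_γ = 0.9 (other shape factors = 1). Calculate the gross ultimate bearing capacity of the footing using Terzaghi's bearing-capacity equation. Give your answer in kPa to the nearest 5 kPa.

Overburden at base level: q = 20.4 × 2.9 = 59.16 kPa.
Below the base the soil is submerged, so the ½γBN_γ term uses γ' = 21.4 − 9.81 = 11.59 kN/m³.
Surcharge term q·N_q = 59.16 × 18.4 = 1088.5 kPa; self-weight term 0.5·γ·B·N_γ·s_γ = 0.5 × 11.59 × 3.6 × 15.1 × 0.9 = 283.51 kPa.
q_ult = 1088.5 + 283.51 = 1372.1 kPa.

q_ult ≈ 1370 kPa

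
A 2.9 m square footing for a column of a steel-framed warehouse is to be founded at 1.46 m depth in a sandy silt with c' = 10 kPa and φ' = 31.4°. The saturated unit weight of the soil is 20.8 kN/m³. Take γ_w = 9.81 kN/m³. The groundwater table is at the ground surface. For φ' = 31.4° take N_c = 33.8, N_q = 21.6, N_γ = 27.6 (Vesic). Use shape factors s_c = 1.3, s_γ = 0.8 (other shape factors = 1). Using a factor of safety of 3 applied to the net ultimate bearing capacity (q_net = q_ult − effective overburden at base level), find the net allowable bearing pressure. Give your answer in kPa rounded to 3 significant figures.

γ' = 20.8 − 9.81 = 10.99 kN/m³ (submerged throughout). q = 10.99 × 1.46 = 16.045 kPa; the same γ' applies in the ½γBN_γ term.
c·N_c·s_c = 10 × 33.8 × 1.3 = 439.4 kPa
q·N_q = 16.045 × 21.6 = 346.58 kPa
0.5·γ·B·N_γ·s_γ = 0.5 × 10.99 × 2.9 × 27.6 × 0.8 = 351.86 kPa
q_ult = 439.4 + 346.58 + 351.86 = 1137.8 kPa.
Net ultimate: q_net = 1137.8 − 16.045 = 1121.8 kPa.
q_all(net) = 1121.8 / 3 = 373.93 kPa.

q_all(net) ≈ 374 kPa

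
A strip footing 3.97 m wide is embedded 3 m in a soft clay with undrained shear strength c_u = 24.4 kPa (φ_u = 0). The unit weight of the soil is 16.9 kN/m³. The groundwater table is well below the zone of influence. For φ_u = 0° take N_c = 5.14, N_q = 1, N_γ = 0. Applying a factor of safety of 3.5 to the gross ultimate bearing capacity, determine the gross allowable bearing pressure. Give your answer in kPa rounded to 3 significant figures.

q_all ≈ 50.3 kPa

q = γ·D_f = 16.9 × 3 = 50.7 kPa.
c·N_c = 24.4 × 5.14 = 125.42 kPa
q·N_q = 50.7 × 1 = 50.7 kPa
q_ult = 125.42 + 50.7 = 176.12 kPa.
q_all = q_ult / FS = 176.12 / 3.5 = 50.319 kPa.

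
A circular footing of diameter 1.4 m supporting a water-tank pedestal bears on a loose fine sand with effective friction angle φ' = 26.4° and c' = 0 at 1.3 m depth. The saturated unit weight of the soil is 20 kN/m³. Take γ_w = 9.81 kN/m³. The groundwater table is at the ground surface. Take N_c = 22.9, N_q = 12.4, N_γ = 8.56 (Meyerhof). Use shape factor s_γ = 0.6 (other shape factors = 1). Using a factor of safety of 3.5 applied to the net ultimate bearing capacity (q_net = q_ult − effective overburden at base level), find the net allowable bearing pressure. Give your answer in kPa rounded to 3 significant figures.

q_all(net) ≈ 53.6 kPa

Water table at ground surface, so effective unit weight γ' = 20 − 9.81 = 10.19 kN/m³ is used throughout; overburden q = 10.19 × 1.3 = 13.247 kPa; the same γ' applies in the ½γBN_γ term.
Surcharge term q·N_q = 13.247 × 12.4 = 164.26 kPa; self-weight term 0.5·γ·B·N_γ·s_γ = 0.5 × 10.19 × 1.4 × 8.56 × 0.6 = 36.635 kPa.
q_ult = 164.26 + 36.635 = 200.9 kPa.
Net ultimate: q_net = 200.9 − 13.247 = 187.65 kPa.
q_all(net) = 187.65 / 3.5 = 53.615 kPa.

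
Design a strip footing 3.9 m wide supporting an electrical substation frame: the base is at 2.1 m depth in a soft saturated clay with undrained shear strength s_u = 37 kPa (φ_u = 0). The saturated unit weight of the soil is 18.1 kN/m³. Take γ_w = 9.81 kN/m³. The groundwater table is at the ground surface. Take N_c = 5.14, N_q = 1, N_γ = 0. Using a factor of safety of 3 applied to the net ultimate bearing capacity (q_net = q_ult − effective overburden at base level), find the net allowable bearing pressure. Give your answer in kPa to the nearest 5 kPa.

q_all(net) ≈ 65 kPa

γ' = 18.1 − 9.81 = 8.29 kN/m³ (submerged throughout). q = 8.29 × 2.1 = 17.409 kPa.
c·N_c = 37 × 5.14 = 190.18 kPa
q·N_q = 17.409 × 1 = 17.409 kPa
q_ult = 190.18 + 17.409 = 207.59 kPa.
Net ultimate: q_net = 207.59 − 17.409 = 190.18 kPa.
q_all(net) = 190.18 / 3 = 63.393 kPa.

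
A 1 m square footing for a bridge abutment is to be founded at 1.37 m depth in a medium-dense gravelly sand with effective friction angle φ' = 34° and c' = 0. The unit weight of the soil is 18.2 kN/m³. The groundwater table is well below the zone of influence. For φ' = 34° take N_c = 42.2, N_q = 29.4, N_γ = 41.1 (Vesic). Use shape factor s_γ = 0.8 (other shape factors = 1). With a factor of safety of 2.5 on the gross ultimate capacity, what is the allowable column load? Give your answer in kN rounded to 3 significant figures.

Effective surcharge at the founding depth q = γ·D_f = 18.2 × 1.37 = 24.934 kPa.
q_ult = q·N_q + 0.5·γ·B·N_γ·s_γ
     = 24.934 × 29.4 + 0.5 × 18.2 × 1 × 41.1 × 0.8
     = 733.06 + 299.21 = 1032.3 kPa.
Gross allowable pressure q_all = 1032.3 / 2.5 = 412.91 kPa.
Footing area = 1 m², so allowable column load = 412.91 × 1 = 412.91 kN.

P_all ≈ 413 kN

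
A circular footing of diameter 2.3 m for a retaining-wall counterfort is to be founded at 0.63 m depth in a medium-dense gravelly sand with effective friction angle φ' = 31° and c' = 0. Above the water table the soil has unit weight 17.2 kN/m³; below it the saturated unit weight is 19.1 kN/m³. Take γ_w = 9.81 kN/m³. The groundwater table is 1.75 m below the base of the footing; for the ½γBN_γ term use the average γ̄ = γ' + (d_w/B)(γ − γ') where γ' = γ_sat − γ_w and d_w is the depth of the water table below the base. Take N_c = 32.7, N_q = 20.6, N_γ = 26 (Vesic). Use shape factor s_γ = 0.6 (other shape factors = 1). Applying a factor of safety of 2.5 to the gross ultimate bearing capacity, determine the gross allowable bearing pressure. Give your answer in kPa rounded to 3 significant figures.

Effective surcharge at the founding depth q = γ·D_f = 17.2 × 0.63 = 10.836 kPa.
With d_w = 1.75 m < B, γ̄ = 9.29 + (1.75/2.3) × (17.2 − 9.29) = 15.308 kN/m³.
q_ult = q·N_q + 0.5·γ·B·N_γ·s_γ
     = 10.836 × 20.6 + 0.5 × 15.308 × 2.3 × 26 × 0.6
     = 223.22 + 274.63 = 497.86 kPa.
q_all = q_ult / FS = 497.86 / 2.5 = 199.14 kPa.

q_all ≈ 199 kPa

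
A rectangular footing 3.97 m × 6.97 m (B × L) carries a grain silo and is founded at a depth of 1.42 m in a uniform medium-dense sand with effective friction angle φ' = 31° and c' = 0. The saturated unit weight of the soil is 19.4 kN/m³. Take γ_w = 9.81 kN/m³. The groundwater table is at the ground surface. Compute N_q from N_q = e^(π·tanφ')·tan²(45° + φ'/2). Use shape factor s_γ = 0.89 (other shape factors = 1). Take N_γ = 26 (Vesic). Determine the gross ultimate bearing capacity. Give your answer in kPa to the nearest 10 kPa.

q_ult ≈ 720 kPa

tan31° = 0.6009, so N_q = e^(π×0.6009)·tan²(60.5°) = 6.604 × 3.124 = 20.63.
Water table at ground surface, so effective unit weight γ' = 19.4 − 9.81 = 9.59 kN/m³ is used throughout; overburden q = 9.59 × 1.42 = 13.618 kPa; the same γ' applies in the ½γBN_γ term.
Surcharge term q·N_q = 13.618 × 20.631 = 280.95 kPa; self-weight term 0.5·γ·B·N_γ·s_γ = 0.5 × 9.59 × 3.97 × 26 × 0.89 = 440.5 kPa.
q_ult = 280.95 + 440.5 = 721.44 kPa.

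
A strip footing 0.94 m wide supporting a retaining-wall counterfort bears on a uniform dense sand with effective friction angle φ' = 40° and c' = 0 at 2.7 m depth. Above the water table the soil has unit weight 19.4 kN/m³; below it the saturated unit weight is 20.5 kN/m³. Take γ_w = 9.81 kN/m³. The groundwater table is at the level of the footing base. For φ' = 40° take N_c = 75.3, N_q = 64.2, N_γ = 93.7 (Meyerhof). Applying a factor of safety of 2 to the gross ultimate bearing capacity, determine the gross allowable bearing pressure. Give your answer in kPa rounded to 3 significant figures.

q = γ·D_f = 19.4 × 2.7 = 52.38 kPa.
For the ½γBN_γ term take γ' = 20.5 − 9.81 = 10.69 kN/m³ (soil below base is submerged).
q·N_q = 52.38 × 64.2 = 3362.8 kPa
0.5·γ·B·N_γ = 0.5 × 10.69 × 0.94 × 93.7 = 470.78 kPa
q_ult = 3362.8 + 470.78 = 3833.6 kPa.
q_all = q_ult / FS = 3833.6 / 2 = 1916.8 kPa.

q_all ≈ 1920 kPa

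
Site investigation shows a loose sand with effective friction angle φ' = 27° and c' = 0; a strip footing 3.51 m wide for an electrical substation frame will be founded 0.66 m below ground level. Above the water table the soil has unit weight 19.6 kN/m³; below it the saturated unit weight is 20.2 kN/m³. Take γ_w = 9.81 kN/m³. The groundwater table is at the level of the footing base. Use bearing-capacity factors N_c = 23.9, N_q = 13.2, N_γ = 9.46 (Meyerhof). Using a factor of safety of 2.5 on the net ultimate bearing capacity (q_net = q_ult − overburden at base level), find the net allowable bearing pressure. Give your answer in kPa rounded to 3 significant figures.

q_all(net) ≈ 132 kPa

Overburden at base level: q = 19.6 × 0.66 = 12.936 kPa.
Below the base the soil is submerged, so the ½γBN_γ term uses γ' = 20.2 − 9.81 = 10.39 kN/m³.
Surcharge term q·N_q = 12.936 × 13.2 = 170.76 kPa; self-weight term 0.5·γ·B·N_γ = 0.5 × 10.39 × 3.51 × 9.46 = 172.5 kPa.
q_ult = 170.76 + 172.5 = 343.25 kPa.
q_net = 343.25 − 12.936 = 330.32 kPa.
q_all(net) = 330.32 / 2.5 = 132.13 kPa.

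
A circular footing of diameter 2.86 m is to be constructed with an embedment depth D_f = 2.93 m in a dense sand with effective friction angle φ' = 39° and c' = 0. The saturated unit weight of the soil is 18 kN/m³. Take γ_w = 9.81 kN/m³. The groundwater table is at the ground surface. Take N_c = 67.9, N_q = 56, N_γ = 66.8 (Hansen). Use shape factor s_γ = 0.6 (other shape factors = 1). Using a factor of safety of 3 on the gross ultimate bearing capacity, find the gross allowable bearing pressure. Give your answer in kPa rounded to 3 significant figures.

γ' = 18 − 9.81 = 8.19 kN/m³ (submerged throughout). q = 8.19 × 2.93 = 23.997 kPa; the same γ' applies in the ½γBN_γ term.
q·N_q = 23.997 × 56 = 1343.8 kPa
0.5·γ·B·N_γ·s_γ = 0.5 × 8.19 × 2.86 × 66.8 × 0.6 = 469.4 kPa
q_ult = 1343.8 + 469.4 = 1813.2 kPa.
q_all = 1813.2 / 3 = 604.41 kPa.

q_all ≈ 604 kPa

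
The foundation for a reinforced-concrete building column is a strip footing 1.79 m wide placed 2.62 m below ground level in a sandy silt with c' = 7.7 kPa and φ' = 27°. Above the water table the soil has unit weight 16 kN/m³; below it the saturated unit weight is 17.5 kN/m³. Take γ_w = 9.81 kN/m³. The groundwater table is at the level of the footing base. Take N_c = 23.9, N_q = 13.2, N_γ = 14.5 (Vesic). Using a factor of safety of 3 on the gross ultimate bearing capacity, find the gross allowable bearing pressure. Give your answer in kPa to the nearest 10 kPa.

q_all ≈ 280 kPa

Overburden at base level: q = 16 × 2.62 = 41.92 kPa.
Below the base the soil is submerged, so the ½γBN_γ term uses γ' = 17.5 − 9.81 = 7.69 kN/m³.
Cohesion term c·N_c = 7.7 × 23.9 = 184.03 kPa; surcharge term q·N_q = 41.92 × 13.2 = 553.34 kPa; self-weight term 0.5·γ·B·N_γ = 0.5 × 7.69 × 1.79 × 14.5 = 99.797 kPa.
q_ult = 184.03 + 553.34 + 99.797 = 837.17 kPa.
q_all = 837.17 / 3 = 279.06 kPa.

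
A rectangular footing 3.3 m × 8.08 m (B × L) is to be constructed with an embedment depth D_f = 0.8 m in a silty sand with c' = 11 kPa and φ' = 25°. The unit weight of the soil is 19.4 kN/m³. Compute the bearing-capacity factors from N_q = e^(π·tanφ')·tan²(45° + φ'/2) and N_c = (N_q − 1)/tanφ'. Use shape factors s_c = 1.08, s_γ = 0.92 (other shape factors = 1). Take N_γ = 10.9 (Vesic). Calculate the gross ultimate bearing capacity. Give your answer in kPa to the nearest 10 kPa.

q_ult ≈ 730 kPa

tan25° = 0.4663, so N_q = e^(π×0.4663)·tan²(57.5°) = 4.327 × 2.464 = 10.66.
N_c = (10.66 − 1)/tan25° = 20.72.
Overburden at base level: q = 19.4 × 0.8 = 15.52 kPa.
Cohesion term c·N_c·s_c = 11 × 20.721 × 1.08 = 246.16 kPa; surcharge term q·N_q = 15.52 × 10.662 = 165.48 kPa; self-weight term 0.5·γ·B·N_γ·s_γ = 0.5 × 19.4 × 3.3 × 10.9 × 0.92 = 321 kPa.
q_ult = 246.16 + 165.48 + 321 = 732.63 kPa.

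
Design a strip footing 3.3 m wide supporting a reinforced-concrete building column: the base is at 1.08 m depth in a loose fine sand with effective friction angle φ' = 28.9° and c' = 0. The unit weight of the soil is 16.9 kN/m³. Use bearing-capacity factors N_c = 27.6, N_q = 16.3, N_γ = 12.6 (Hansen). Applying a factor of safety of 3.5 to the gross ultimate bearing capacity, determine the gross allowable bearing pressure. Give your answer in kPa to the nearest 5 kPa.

q_all ≈ 185 kPa

q = γ·D_f = 16.9 × 1.08 = 18.252 kPa.
q·N_q = 18.252 × 16.3 = 297.51 kPa
0.5·γ·B·N_γ = 0.5 × 16.9 × 3.3 × 12.6 = 351.35 kPa
q_ult = 297.51 + 351.35 = 648.86 kPa.
q_all = q_ult / FS = 648.86 / 3.5 = 185.39 kPa.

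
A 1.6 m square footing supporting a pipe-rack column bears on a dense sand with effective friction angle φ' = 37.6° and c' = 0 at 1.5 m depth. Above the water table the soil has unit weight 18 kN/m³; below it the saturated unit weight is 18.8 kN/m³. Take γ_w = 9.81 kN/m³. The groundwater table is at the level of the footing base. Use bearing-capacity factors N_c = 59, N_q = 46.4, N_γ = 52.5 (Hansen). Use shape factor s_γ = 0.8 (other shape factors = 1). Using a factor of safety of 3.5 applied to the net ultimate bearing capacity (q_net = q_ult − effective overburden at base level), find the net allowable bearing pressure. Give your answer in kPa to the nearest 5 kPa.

q_all(net) ≈ 435 kPa

q = γ·D_f = 18 × 1.5 = 27 kPa.
For the ½γBN_γ term take γ' = 18.8 − 9.81 = 8.99 kN/m³ (soil below base is submerged).
q·N_q = 27 × 46.4 = 1252.8 kPa
0.5·γ·B·N_γ·s_γ = 0.5 × 8.99 × 1.6 × 52.5 × 0.8 = 302.06 kPa
q_ult = 1252.8 + 302.06 = 1554.9 kPa.
Net ultimate: q_net = 1554.9 − 27 = 1527.9 kPa.
q_all(net) = 1527.9 / 3.5 = 436.53 kPa.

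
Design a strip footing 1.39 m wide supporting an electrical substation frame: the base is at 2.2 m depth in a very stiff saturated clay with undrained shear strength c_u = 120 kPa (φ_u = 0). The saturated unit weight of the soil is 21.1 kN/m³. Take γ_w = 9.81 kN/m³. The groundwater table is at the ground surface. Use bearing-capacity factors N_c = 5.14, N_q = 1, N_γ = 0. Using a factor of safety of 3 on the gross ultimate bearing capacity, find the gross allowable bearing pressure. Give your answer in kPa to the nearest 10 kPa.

q_all ≈ 210 kPa

With the water table at the surface the whole profile is submerged: γ' = 21.1 − 9.81 = 11.29 kN/m³, so q = γ'·D_f = 24.838 kPa.
q_ult = c·N_c + q·N_q
     = 120 × 5.14 + 24.838 × 1
     = 616.8 + 24.838 = 641.64 kPa.
q_all = 641.64 / 3 = 213.88 kPa.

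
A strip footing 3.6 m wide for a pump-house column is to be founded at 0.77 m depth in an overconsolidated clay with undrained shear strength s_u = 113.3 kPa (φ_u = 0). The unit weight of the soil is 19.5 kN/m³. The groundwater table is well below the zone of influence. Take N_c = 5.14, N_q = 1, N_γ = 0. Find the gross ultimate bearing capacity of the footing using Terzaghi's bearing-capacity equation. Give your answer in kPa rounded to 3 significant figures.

q = γ·D_f = 19.5 × 0.77 = 15.015 kPa.
c·N_c = 113.3 × 5.14 = 582.36 kPa
q·N_q = 15.015 × 1 = 15.015 kPa
q_ult = 582.36 + 15.015 = 597.38 kPa.

q_ult ≈ 597 kPa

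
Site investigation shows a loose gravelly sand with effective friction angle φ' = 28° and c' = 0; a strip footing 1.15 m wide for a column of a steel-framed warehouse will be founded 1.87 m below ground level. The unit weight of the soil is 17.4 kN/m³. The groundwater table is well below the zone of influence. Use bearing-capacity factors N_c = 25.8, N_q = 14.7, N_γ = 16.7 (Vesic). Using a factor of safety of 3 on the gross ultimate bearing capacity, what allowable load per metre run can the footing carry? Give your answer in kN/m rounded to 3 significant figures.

≈ 247 kN/m

Overburden at base level: q = 17.4 × 1.87 = 32.538 kPa.
Surcharge term q·N_q = 32.538 × 14.7 = 478.31 kPa; self-weight term 0.5·γ·B·N_γ = 0.5 × 17.4 × 1.15 × 16.7 = 167.08 kPa.
q_ult = 478.31 + 167.08 = 645.39 kPa.
Gross allowable pressure q_all = 645.39 / 3 = 215.13 kPa.
Allowable wall load = q_all × B = 215.13 × 1.15 = 247.4 kN per metre run.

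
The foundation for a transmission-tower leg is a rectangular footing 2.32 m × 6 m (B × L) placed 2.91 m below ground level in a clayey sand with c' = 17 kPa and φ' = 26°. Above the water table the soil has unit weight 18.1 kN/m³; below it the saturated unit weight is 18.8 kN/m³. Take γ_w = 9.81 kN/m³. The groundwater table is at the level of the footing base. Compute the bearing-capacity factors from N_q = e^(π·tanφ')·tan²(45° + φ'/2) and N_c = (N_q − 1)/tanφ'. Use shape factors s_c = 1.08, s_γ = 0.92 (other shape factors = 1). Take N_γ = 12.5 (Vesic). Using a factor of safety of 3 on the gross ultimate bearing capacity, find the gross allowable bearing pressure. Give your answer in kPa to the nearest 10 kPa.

N_q = e^(π·tan26°)·tan²(58°) = 11.85; N_c = (N_q − 1)/tanφ' = 22.25.
q = γ·D_f = 18.1 × 2.91 = 52.671 kPa.
For the ½γBN_γ term take γ' = 18.8 − 9.81 = 8.99 kN/m³ (soil below base is submerged).
c·N_c·s_c = 17 × 22.254 × 1.08 = 408.59 kPa
q·N_q = 52.671 × 11.854 = 624.37 kPa
0.5·γ·B·N_γ·s_γ = 0.5 × 8.99 × 2.32 × 12.5 × 0.92 = 119.93 kPa
q_ult = 408.59 + 624.37 + 119.93 = 1152.9 kPa.
q_all = 1152.9 / 3 = 384.3 kPa.

q_all ≈ 380 kPa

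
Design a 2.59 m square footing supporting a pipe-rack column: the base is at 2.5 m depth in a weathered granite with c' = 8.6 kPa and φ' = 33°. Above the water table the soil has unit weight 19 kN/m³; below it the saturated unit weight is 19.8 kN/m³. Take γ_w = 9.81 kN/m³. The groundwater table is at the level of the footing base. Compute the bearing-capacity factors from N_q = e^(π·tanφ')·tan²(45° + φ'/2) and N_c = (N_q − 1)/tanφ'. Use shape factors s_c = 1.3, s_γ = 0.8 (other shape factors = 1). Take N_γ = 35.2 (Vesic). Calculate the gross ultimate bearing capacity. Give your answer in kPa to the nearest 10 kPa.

q_ult ≈ 2040 kPa

tan33° = 0.6494, so N_q = e^(π×0.6494)·tan²(61.5°) = 7.692 × 3.392 = 26.09.
N_c = (26.09 − 1)/tan33° = 38.64.
Overburden at base level: q = 19 × 2.5 = 47.5 kPa.
Below the base the soil is submerged, so the ½γBN_γ term uses γ' = 19.8 − 9.81 = 9.99 kN/m³.
Cohesion term c·N_c·s_c = 8.6 × 38.638 × 1.3 = 431.98 kPa; surcharge term q·N_q = 47.5 × 26.092 = 1239.4 kPa; self-weight term 0.5·γ·B·N_γ·s_γ = 0.5 × 9.99 × 2.59 × 35.2 × 0.8 = 364.31 kPa.
q_ult = 431.98 + 1239.4 + 364.31 = 2035.7 kPa.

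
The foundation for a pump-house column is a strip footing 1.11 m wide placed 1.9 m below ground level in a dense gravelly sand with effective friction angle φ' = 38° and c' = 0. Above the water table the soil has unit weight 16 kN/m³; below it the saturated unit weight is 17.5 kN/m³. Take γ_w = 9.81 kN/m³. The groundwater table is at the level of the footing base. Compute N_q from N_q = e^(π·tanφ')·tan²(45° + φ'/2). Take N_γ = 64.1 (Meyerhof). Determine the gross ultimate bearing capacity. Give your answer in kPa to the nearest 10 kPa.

tan38° = 0.7813, so N_q = e^(π×0.7813)·tan²(64°) = 11.64 × 4.204 = 48.93.
q = γ·D_f = 16 × 1.9 = 30.4 kPa.
For the ½γBN_γ term take γ' = 17.5 − 9.81 = 7.69 kN/m³ (soil below base is submerged).
q·N_q = 30.4 × 48.933 = 1487.6 kPa
0.5·γ·B·N_γ = 0.5 × 7.69 × 1.11 × 64.1 = 273.58 kPa
q_ult = 1487.6 + 273.58 = 1761.1 kPa.

q_ult ≈ 1760 kPa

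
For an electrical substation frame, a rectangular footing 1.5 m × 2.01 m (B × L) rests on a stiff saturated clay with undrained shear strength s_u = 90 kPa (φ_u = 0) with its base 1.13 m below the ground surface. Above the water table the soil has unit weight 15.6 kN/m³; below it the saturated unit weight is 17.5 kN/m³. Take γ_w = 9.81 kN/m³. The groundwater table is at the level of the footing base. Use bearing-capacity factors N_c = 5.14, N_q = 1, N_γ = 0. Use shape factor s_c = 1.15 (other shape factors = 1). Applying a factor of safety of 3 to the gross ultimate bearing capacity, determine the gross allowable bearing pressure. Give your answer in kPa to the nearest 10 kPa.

q_all ≈ 180 kPa

Effective surcharge at the founding depth q = γ·D_f = 15.6 × 1.13 = 17.628 kPa.
q_ult = c·N_c·s_c + q·N_q
     = 90 × 5.14 × 1.15 + 17.628 × 1
     = 531.99 + 17.628 = 549.62 kPa.
q_all = q_ult / FS = 549.62 / 3 = 183.21 kPa.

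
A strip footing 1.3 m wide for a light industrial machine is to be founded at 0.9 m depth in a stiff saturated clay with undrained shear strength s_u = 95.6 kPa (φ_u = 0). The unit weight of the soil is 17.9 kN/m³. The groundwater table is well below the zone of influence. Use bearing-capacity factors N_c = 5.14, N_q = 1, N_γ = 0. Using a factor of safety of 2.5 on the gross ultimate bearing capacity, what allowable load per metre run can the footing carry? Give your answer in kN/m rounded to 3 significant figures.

Effective surcharge at the founding depth q = γ·D_f = 17.9 × 0.9 = 16.11 kPa.
q_ult = c·N_c + q·N_q
     = 95.6 × 5.14 + 16.11 × 1
     = 491.38 + 16.11 = 507.49 kPa.
Gross allowable pressure q_all = 507.49 / 2.5 = 203 kPa.
Allowable wall load = q_all × B = 203 × 1.3 = 263.9 kN per metre run.

≈ 264 kN/m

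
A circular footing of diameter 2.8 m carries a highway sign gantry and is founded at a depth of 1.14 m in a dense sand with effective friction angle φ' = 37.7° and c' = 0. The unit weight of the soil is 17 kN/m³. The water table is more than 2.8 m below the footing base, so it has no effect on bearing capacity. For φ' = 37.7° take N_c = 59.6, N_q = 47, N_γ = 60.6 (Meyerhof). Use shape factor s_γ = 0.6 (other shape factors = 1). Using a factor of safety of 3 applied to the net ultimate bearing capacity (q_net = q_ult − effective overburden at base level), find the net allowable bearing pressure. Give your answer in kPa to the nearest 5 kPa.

q_all(net) ≈ 585 kPa

Overburden at base level: q = 17 × 1.14 = 19.38 kPa.
Surcharge term q·N_q = 19.38 × 47 = 910.86 kPa; self-weight term 0.5·γ·B·N_γ·s_γ = 0.5 × 17 × 2.8 × 60.6 × 0.6 = 865.37 kPa.
q_ult = 910.86 + 865.37 = 1776.2 kPa.
Net ultimate: q_net = 1776.2 − 19.38 = 1756.8 kPa.
q_all(net) = 1756.8 / 3 = 585.62 kPa.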